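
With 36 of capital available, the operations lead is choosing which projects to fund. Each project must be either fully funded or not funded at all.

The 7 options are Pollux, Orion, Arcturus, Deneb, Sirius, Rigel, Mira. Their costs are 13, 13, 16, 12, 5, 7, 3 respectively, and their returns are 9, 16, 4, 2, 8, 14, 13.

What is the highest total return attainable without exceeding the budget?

This is an integer program with binary decision variables.
Allowing fractional choices, the relaxed optimum would be about 56.5, but projects are indivisible.
Orion + Sirius + Rigel + Mira: cost 13 + 5 + 7 + 3 = 28 ≤ 36, return 16 + 8 + 14 + 13 = 51.
Pollux + Orion + Rigel + Mira: cost 13 + 13 + 7 + 3 = 36 ≤ 36, return 9 + 16 + 14 + 13 = 52.
Best is Pollux, Orion, Rigel, and Mira with total return 52.

52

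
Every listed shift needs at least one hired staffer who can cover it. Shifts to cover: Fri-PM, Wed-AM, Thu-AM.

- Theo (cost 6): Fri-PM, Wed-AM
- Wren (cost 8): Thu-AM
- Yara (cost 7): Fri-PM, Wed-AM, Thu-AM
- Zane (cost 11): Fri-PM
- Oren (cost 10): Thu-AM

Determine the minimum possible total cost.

7

This is an integer covering problem.
Yara alone covers Fri-PM, Wed-AM, Thu-AM — every shift.
Total cost: 7.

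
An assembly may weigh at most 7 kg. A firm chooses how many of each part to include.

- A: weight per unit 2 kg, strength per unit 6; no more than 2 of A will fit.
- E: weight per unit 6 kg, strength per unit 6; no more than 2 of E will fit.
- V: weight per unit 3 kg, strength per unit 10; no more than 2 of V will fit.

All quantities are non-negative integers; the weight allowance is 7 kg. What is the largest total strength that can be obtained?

Take 2×A and 1×V: weight 7 ≤ 7, strength 2·6 + 1·10 = 22.
No other integer combination yields more.

22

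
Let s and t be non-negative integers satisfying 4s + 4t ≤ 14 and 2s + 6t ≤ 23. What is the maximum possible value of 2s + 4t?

Relaxing integrality, the LP optimum is 14.00 at (s,t) = (0, 3.5), which is not an integer point.
(s,t)=(0,3): 4·0+4·3=12≤14, 2·0+6·3=18≤23, objective 12.
(s,t)=(1,2): 4·1+4·2=12≤14, 2·1+6·2=14≤23, objective 10.
(s,t)=(0,2): 4·0+4·2=8≤14, 2·0+6·2=12≤23, objective 8.
The best lattice point is (0,3), giving 12.

12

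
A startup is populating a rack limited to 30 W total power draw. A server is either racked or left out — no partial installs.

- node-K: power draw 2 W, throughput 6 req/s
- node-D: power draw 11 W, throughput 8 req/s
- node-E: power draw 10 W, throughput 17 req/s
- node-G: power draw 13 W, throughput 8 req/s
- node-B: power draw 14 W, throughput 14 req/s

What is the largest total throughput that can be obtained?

37

Allowing fractional choices, the relaxed optimum would be about 39.9, but servers are indivisible.
node-E + node-B: power draw 10 + 14 = 24 ≤ 30, throughput 17 + 14 = 31.
node-K + node-D + node-E: power draw 2 + 11 + 10 = 23 ≤ 30, throughput 6 + 8 + 17 = 31.
node-K + node-E + node-B: power draw 2 + 10 + 14 = 26 ≤ 30, throughput 6 + 17 + 14 = 37.
Best is node-K, node-E, and node-B with total throughput 37.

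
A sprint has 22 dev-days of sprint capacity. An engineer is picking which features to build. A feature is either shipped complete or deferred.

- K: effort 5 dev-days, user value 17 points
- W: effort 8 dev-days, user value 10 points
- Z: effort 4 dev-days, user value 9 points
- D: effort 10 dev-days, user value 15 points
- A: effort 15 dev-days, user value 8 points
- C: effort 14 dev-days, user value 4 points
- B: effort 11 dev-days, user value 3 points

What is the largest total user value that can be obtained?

41

K + W + Z: effort 5 + 8 + 4 = 17 ≤ 22, user value 17 + 10 + 9 = 36.
K + Z + D: effort 5 + 4 + 10 = 19 ≤ 22, user value 17 + 9 + 15 = 41.
W + Z + D: effort 8 + 4 + 10 = 22 ≤ 22, user value 10 + 9 + 15 = 34.
Best is K, Z, and D with total user value 41.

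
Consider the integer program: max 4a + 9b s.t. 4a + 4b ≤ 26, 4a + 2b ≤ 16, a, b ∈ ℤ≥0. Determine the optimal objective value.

54

The continuous relaxation peaks at (0, 6.5) with value 58.50; rounding to a feasible lattice point costs some objective.
(a,b)=(0,6): 4·0+4·6=24≤26, 4·0+2·6=12≤16, objective 54.
(a,b)=(1,5): 4·1+4·5=24≤26, 4·1+2·5=14≤16, objective 49.
(a,b)=(0,5): 4·0+4·5=20≤26, 4·0+2·5=10≤16, objective 45.
Maximum is 54 at (a,b)=(0,6).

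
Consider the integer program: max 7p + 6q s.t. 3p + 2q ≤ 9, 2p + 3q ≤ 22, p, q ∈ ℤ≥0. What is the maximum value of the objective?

25

The continuous relaxation peaks at (0, 4.5) with value 27.00; rounding to a feasible lattice point costs some objective.
(p,q)=(1,3): 3·1+2·3=9≤9, 2·1+3·3=11≤22, objective 25.
(p,q)=(0,4): 3·0+2·4=8≤9, 2·0+3·4=12≤22, objective 24.
(p,q)=(1,2): 3·1+2·2=7≤9, 2·1+3·2=8≤22, objective 19.
Maximum is 25 at (p,q)=(1,3).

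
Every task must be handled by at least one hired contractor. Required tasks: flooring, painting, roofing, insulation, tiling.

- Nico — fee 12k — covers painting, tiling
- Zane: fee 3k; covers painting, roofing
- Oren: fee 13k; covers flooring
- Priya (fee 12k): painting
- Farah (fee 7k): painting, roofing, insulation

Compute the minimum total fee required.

The greedy cost-per-new-task heuristic would pick Zane, Farah, Nico, and Oren for 35, but a cheaper cover exists.
Choose Nico, Oren, and Farah: together they cover flooring, painting, roofing, insulation, tiling — every task.
Total fee: 12 + 13 + 7 = 32.
No cover costs less than 32.

32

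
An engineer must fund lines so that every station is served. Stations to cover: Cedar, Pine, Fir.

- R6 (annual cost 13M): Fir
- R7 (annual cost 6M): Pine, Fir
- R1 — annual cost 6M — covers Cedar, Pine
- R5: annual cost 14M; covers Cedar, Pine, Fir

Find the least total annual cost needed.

This is an integer covering problem.
Choose R7 and R1: together they cover Cedar, Pine, Fir — every station.
Total annual cost: 6 + 6 = 12.

12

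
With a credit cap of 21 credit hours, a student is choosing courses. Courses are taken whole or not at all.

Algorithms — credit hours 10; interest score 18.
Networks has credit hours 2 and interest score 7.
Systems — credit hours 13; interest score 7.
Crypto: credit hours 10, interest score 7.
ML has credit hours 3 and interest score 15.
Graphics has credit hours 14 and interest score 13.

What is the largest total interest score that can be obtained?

Allowing fractional choices, the relaxed optimum would be about 45.6, but courses are indivisible.
Networks + ML + Graphics: credit hours 2 + 3 + 14 = 19 ≤ 21, interest score 7 + 15 + 13 = 35.
Algorithms + Networks + ML: credit hours 10 + 2 + 3 = 15 ≤ 21, interest score 18 + 7 + 15 = 40.
Algorithms + ML: credit hours 10 + 3 = 13 ≤ 21, interest score 18 + 15 = 33.
Best is Algorithms, Networks, and ML with total interest score 40.

40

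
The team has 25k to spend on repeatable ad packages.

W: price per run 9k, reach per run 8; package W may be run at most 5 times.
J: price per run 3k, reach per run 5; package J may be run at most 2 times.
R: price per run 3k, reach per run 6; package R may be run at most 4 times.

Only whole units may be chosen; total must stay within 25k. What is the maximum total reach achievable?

37

Take 1×W, 1×J, and 4×R: price 24 ≤ 25, reach 1·8 + 1·5 + 4·6 = 37.
R has the best ratio (6/3) and is taken to its limit of 4; remaining capacity is filled optimally with the others.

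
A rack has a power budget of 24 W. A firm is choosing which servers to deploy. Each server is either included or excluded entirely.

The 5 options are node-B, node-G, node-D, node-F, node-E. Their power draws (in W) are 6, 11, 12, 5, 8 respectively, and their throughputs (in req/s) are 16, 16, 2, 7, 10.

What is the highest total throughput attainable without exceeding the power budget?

Allowing fractional choices, the relaxed optimum would be about 41.5, but servers are indivisible.
node-B + node-F + node-E: power draw 6 + 5 + 8 = 19 ≤ 24, throughput 16 + 7 + 10 = 33.
node-B + node-G + node-F: power draw 6 + 11 + 5 = 22 ≤ 24, throughput 16 + 16 + 7 = 39.
node-G + node-F + node-E: power draw 11 + 5 + 8 = 24 ≤ 24, throughput 16 + 7 + 10 = 33.
Best is node-B, node-G, and node-F with total throughput 39.

39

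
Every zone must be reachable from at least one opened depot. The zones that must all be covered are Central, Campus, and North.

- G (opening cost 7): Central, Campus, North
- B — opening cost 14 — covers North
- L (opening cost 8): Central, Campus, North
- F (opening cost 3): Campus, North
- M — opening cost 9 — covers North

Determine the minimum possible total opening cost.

7

This is a weighted set-cover instance.
The greedy cost-per-new-zone heuristic would pick F and G for 10, but a cheaper cover exists.
G alone covers Central, Campus, North — every zone.
Total opening cost: 7.
No cover costs less than 7.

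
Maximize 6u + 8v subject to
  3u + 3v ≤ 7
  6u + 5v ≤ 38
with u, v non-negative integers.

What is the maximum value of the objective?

The continuous relaxation peaks at (0, 2.33) with value 18.67; rounding to a feasible lattice point costs some objective.
(u,v)=(0,2): 3·0+3·2=6≤7, 6·0+5·2=10≤38, objective 16.
(u,v)=(1,1): 3·1+3·1=6≤7, 6·1+5·1=11≤38, objective 14.
(u,v)=(0,1): 3·0+3·1=3≤7, 6·0+5·1=5≤38, objective 8.
The best lattice point is (0,2), giving 16.

16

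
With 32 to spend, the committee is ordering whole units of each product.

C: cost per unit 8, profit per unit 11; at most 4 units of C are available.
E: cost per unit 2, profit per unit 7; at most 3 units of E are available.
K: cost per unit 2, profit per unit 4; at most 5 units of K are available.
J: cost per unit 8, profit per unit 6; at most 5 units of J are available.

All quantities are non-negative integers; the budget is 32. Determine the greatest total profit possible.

This is a bounded integer knapsack.
E has the best ratio (7/2); taking only E gives at most 3×7 = 21 (stopped by the supply cap of 3).
Mixing does better — 2×C, 3×E, and 5×K: cost 32 ≤ 32, profit 2·11 + 3·7 + 5·4 = 63.

63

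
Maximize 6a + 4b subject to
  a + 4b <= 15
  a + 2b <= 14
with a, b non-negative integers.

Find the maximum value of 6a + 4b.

(a,b)=(14,0): 1·14+4·0=14≤15, 1·14+2·0=14≤14, objective 84.
(a,b)=(13,0): 1·13+4·0=13≤15, 1·13+2·0=13≤14, objective 78.
Maximum is 84 at (a,b)=(14,0).

84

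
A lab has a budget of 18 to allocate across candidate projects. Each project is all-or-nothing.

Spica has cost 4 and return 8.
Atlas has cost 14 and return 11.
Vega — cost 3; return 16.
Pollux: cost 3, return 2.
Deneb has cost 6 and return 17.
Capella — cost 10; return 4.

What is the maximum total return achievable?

Take Spica, Vega, Pollux, and Deneb: cost 4 + 3 + 3 + 6 = 16 ≤ 18, return 8 + 16 + 2 + 17 = 43.
No other feasible combination does better.

43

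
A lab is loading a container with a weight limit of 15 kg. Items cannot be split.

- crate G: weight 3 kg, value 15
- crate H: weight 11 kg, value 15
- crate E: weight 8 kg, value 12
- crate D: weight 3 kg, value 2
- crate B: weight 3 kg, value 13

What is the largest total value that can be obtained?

40

crate G + crate H: weight 3 + 11 = 14 ≤ 15, value 15 + 15 = 30.
crate G + crate D + crate B: weight 3 + 3 + 3 = 9 ≤ 15, value 15 + 2 + 13 = 30.
crate G + crate E + crate B: weight 3 + 8 + 3 = 14 ≤ 15, value 15 + 12 + 13 = 40.
Best is crate G, crate E, and crate B with total value 40.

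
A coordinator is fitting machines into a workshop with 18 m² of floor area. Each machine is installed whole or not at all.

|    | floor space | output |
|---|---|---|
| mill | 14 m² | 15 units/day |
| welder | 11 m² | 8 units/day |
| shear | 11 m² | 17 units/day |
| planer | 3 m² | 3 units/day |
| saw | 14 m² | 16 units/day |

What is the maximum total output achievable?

20

planer + saw: floor space 3 + 14 = 17 ≤ 18, output 3 + 16 = 19.
shear + planer: floor space 11 + 3 = 14 ≤ 18, output 17 + 3 = 20.
mill + planer: floor space 14 + 3 = 17 ≤ 18, output 15 + 3 = 18.
Best is shear and planer with total output 20.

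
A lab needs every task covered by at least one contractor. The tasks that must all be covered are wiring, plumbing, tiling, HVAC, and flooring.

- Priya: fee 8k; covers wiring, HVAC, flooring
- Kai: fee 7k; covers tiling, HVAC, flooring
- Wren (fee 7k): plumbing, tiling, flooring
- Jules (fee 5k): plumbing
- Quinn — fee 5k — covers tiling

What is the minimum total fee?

15

Choose Priya and Wren: together they cover wiring, plumbing, tiling, HVAC, flooring — every task.
Total fee: 8 + 7 = 15.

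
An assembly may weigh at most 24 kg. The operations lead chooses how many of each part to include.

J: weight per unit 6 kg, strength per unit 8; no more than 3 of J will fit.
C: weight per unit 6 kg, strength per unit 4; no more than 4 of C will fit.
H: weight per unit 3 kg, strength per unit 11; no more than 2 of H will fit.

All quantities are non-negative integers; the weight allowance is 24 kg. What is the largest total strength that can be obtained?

H has the best ratio (11/3); taking only H gives at most 2×11 = 22 (stopped by the supply cap of 2).
Mixing does better — 3×J and 2×H: weight 24 ≤ 24, strength 3·8 + 2·11 = 46.

46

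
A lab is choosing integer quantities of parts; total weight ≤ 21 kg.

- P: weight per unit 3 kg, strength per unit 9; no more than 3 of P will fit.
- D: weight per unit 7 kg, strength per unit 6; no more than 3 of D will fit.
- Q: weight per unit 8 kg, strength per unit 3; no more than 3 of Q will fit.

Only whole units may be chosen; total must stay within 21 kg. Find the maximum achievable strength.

33

P has the best ratio (9/3); taking only P gives at most 3×9 = 27 (stopped by the supply cap of 3).
Mixing does better — 3×P and 1×D: weight 16 ≤ 21, strength 3·9 + 1·6 = 33.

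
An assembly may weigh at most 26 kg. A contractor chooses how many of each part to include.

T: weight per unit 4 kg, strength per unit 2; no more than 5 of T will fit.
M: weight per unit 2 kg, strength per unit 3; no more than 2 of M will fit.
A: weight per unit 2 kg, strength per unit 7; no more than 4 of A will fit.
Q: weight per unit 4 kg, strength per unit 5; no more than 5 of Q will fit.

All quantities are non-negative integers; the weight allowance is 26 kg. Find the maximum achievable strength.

51

Take 1×M, 4×A, and 4×Q: weight 26 ≤ 26, strength 1·3 + 4·7 + 4·5 = 51.
A has the best ratio (7/2) and is taken to its limit of 4; remaining capacity is filled optimally with the others.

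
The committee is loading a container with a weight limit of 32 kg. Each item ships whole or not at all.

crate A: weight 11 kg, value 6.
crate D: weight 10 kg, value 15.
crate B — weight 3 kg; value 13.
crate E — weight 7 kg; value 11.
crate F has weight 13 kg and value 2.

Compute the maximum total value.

Allowing fractional choices, the relaxed optimum would be about 45.2, but items are indivisible.
crate D + crate B + crate E: weight 10 + 3 + 7 = 20 ≤ 32, value 15 + 13 + 11 = 39.
crate A + crate D + crate B + crate E: weight 11 + 10 + 3 + 7 = 31 ≤ 32, value 6 + 15 + 13 + 11 = 45.
Best is crate A, crate D, crate B, and crate E with total value 45.

45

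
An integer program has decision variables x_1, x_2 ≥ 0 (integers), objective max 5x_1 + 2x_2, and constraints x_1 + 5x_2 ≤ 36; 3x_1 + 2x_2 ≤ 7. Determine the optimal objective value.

(x_1,x_2)=(2,0): 1·2+5·0=2≤36, 3·2+2·0=6≤7, objective 10.
(x_1,x_2)=(1,1): 1·1+5·1=6≤36, 3·1+2·1=5≤7, objective 7.
No feasible integer point exceeds 10.

10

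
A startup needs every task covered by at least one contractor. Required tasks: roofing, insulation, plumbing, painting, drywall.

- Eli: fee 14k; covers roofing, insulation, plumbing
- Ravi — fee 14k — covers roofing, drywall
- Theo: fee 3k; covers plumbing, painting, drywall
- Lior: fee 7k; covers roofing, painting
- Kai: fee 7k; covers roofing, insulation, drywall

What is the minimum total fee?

10

This is an integer covering problem.
Choose Theo and Kai: together they cover roofing, insulation, plumbing, painting, drywall — every task.
Total fee: 3 + 7 = 10.
No cover costs less than 10.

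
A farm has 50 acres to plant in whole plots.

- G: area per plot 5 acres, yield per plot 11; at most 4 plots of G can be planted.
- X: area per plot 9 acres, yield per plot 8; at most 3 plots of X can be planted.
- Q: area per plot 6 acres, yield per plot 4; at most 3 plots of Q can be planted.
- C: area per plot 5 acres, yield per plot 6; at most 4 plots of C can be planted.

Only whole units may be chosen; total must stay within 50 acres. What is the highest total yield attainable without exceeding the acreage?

G has the best ratio (11/5); taking only G gives at most 4×11 = 44 (stopped by the supply cap of 4).
Mixing does better — 4×G, 1×X, and 4×C: area 49 ≤ 50, yield 4·11 + 1·8 + 4·6 = 76.

76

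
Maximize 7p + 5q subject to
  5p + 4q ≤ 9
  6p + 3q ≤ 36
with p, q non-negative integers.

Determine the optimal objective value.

Relaxing integrality, the LP optimum is 12.60 at (p,q) = (1.8, 0), which is not an integer point.
(p,q)=(1,1): 5·1+4·1=9≤9, 6·1+3·1=9≤36, objective 12.
(p,q)=(0,2): 5·0+4·2=8≤9, 6·0+3·2=6≤36, objective 10.
(p,q)=(1,0): 5·1+4·0=5≤9, 6·1+3·0=6≤36, objective 7.
(p,q)=(0,1): 5·0+4·1=4≤9, 6·0+3·1=3≤36, objective 5.
The best lattice point is (1,1), giving 12.

12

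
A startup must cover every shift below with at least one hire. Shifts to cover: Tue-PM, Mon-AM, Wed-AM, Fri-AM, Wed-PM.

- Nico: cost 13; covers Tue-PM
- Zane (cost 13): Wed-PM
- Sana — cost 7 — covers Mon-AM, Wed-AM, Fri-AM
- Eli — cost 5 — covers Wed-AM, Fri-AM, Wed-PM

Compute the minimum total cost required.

Choose Nico, Sana, and Eli: together they cover Tue-PM, Mon-AM, Wed-AM, Fri-AM, Wed-PM — every shift.
Total cost: 13 + 7 + 5 = 25.
No cover costs less than 25.

25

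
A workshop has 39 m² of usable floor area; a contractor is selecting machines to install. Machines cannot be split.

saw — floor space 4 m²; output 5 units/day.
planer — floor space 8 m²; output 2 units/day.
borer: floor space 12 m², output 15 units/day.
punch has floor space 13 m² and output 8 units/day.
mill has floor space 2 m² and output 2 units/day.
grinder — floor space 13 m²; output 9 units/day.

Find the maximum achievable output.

This is an integer program with binary decision variables.
Take saw, planer, borer, mill, and grinder: floor space 4 + 8 + 12 + 2 + 13 = 39 ≤ 39, output 5 + 2 + 15 + 2 + 9 = 33.
No other feasible combination does better.

33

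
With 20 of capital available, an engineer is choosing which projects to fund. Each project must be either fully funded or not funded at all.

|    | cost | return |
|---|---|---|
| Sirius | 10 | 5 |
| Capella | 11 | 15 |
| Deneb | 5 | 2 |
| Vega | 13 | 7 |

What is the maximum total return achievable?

Treat it as a binary knapsack problem.
Deneb + Vega: cost 5 + 13 = 18 ≤ 20, return 2 + 7 = 9.
Capella + Deneb: cost 11 + 5 = 16 ≤ 20, return 15 + 2 = 17.
Capella: cost 11 ≤ 20, return 15.
Best is Capella and Deneb with total return 17.

17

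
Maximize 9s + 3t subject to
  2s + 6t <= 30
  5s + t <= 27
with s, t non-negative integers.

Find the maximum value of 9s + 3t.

(s,t)=(5,2): 2·5+6·2=22≤30, 5·5+1·2=27≤27, objective 51.
(s,t)=(5,1): 2·5+6·1=16≤30, 5·5+1·1=26≤27, objective 48.
(s,t)=(4,3): 2·4+6·3=26≤30, 5·4+1·3=23≤27, objective 45.
Maximum is 51 at (s,t)=(5,2).

51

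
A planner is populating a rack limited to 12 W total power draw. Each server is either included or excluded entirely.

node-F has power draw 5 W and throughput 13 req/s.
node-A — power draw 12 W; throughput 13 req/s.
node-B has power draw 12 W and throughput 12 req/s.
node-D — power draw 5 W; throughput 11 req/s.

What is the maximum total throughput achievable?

24

Take node-F and node-D: power draw 5 + 5 = 10 ≤ 12, throughput 13 + 11 = 24.
No other feasible combination does better.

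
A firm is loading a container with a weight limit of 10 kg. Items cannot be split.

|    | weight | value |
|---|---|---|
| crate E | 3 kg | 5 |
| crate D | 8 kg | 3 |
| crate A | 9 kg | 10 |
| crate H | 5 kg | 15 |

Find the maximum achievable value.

20

Treat it as a binary knapsack problem.
crate A: weight 9 ≤ 10, value 10.
crate E + crate H: weight 3 + 5 = 8 ≤ 10, value 5 + 15 = 20.
crate H: weight 5 ≤ 10, value 15.
Best is crate E and crate H with total value 20.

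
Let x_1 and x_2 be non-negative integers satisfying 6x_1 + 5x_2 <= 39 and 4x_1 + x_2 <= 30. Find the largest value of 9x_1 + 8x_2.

60

(x_1,x_2)=(4,3) is feasible, giving 60.
(x_1,x_2)=(3,4) is feasible, giving 59.
Maximum is 60 at (x_1,x_2)=(4,3).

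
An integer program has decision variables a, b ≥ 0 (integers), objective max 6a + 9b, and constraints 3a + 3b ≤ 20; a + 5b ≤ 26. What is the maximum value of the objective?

51

The continuous relaxation peaks at (1.83, 4.83) with value 54.50; rounding to a feasible lattice point costs some objective.
(a,b)=(1,5): 3·1+3·5=18≤20, 1·1+5·5=26≤26, objective 51.
(a,b)=(2,4): 3·2+3·4=18≤20, 1·2+5·4=22≤26, objective 48.
No feasible integer point exceeds 51.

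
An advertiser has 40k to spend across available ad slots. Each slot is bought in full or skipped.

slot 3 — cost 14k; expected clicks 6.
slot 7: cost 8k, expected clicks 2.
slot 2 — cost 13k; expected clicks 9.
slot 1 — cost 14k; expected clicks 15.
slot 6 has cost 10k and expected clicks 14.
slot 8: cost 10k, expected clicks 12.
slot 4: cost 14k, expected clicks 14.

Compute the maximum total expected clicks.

43

Allowing fractional choices, the relaxed optimum would be about 47.0, but ad slots are indivisible.
slot 1 + slot 6 + slot 4: cost 14 + 10 + 14 = 38 ≤ 40, expected clicks 15 + 14 + 14 = 43.
slot 1 + slot 6 + slot 8: cost 14 + 10 + 10 = 34 ≤ 40, expected clicks 15 + 14 + 12 = 41.
slot 1 + slot 8 + slot 4: cost 14 + 10 + 14 = 38 ≤ 40, expected clicks 15 + 12 + 14 = 41.
Best is slot 1, slot 6, and slot 4 with total expected clicks 43.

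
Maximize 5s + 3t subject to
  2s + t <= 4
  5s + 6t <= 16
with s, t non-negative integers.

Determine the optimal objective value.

10

The continuous relaxation peaks at (1.14, 1.71) with value 10.86; rounding to a feasible lattice point costs some objective.
(s,t)=(2,0): 2·2+1·0=4≤4, 5·2+6·0=10≤16, objective 10.
(s,t)=(1,1): 2·1+1·1=3≤4, 5·1+6·1=11≤16, objective 8.
(s,t)=(0,2): 2·0+1·2=2≤4, 5·0+6·2=12≤16, objective 6.
No feasible integer point exceeds 10.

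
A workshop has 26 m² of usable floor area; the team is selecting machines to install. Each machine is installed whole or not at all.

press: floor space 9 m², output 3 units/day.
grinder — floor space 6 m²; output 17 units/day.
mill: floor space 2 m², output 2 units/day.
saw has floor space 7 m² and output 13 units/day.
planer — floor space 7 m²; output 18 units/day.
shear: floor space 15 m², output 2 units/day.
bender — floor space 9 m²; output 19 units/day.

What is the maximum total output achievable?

Allowing fractional choices, the relaxed optimum would be about 61.4, but machines are indivisible.
grinder + planer + bender: floor space 6 + 7 + 9 = 22 ≤ 26, output 17 + 18 + 19 = 54.
mill + saw + planer + bender: floor space 2 + 7 + 7 + 9 = 25 ≤ 26, output 2 + 13 + 18 + 19 = 52.
grinder + mill + planer + bender: floor space 6 + 2 + 7 + 9 = 24 ≤ 26, output 17 + 2 + 18 + 19 = 56.
Best is grinder, mill, planer, and bender with total output 56.

56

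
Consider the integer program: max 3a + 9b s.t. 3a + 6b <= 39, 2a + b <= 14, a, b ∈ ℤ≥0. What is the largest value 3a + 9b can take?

Relaxing integrality, the LP optimum is 58.50 at (a,b) = (0, 6.5), which is not an integer point.
(a,b)=(1,6) is feasible, giving 57.
(a,b)=(0,6) is feasible, giving 54.
(a,b)=(2,5) is feasible, giving 51.
No feasible integer point exceeds 57.

57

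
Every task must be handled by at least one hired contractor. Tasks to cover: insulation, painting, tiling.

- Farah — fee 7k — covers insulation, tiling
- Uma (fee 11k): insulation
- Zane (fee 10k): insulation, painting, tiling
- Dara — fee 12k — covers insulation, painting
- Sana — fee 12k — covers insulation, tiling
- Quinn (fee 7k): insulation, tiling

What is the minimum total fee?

Zane alone covers insulation, painting, tiling — every task.
Total fee: 10.

10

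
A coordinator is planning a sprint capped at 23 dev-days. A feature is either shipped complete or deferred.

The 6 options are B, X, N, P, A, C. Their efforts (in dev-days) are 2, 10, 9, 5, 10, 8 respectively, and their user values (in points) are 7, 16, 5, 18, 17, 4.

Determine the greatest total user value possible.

This is a 0-1 knapsack instance.
Allowing fractional choices, the relaxed optimum would be about 51.6, but features are indivisible.
B + X + A: effort 2 + 10 + 10 = 22 ≤ 23, user value 7 + 16 + 17 = 40.
B + X + P: effort 2 + 10 + 5 = 17 ≤ 23, user value 7 + 16 + 18 = 41.
B + P + A: effort 2 + 5 + 10 = 17 ≤ 23, user value 7 + 18 + 17 = 42.
Best is B, P, and A with total user value 42.

42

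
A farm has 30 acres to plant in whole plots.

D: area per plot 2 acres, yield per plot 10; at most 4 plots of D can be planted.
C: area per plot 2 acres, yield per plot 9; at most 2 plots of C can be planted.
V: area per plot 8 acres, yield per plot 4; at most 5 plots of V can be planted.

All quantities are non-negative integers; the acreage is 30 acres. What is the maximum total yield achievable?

D has the best ratio (10/2); taking only D gives at most 4×10 = 40 (stopped by the supply cap of 4).
Mixing does better — 4×D, 2×C, and 2×V: area 28 ≤ 30, yield 4·10 + 2·9 + 2·4 = 66.

66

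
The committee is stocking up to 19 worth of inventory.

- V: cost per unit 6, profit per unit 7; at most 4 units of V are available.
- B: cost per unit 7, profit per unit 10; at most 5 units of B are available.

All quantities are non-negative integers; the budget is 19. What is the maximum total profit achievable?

This is a bounded integer knapsack.
Take 2×V and 1×B: cost 19 ≤ 19, profit 2·7 + 1·10 = 24.
No other integer combination yields more.

24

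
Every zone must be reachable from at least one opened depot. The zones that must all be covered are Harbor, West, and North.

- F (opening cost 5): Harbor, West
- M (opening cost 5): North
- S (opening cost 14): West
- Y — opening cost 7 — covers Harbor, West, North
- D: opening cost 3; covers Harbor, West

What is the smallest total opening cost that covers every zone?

7

Y alone covers Harbor, West, North — every zone.
Total opening cost: 7.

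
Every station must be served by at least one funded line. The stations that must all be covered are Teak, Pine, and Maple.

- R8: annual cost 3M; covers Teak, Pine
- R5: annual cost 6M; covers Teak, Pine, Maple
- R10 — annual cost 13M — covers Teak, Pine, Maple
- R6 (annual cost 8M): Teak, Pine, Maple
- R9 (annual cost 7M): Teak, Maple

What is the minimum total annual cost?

6

R5 alone covers Teak, Pine, Maple — every station.
Total annual cost: 6.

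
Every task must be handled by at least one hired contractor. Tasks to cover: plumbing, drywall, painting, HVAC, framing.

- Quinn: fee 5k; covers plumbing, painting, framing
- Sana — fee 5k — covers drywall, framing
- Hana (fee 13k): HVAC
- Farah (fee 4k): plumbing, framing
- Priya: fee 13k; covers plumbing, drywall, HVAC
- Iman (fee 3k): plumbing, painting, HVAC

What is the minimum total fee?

This is an integer covering problem.
Choose Sana and Iman: together they cover plumbing, drywall, painting, HVAC, framing — every task.
Total fee: 5 + 3 = 8.

8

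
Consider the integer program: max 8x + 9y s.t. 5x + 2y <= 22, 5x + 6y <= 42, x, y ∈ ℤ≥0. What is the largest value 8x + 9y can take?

The continuous relaxation peaks at (2.4, 5) with value 64.20; rounding to a feasible lattice point costs some objective.
(x,y)=(0,7): 5·0+2·7=14≤22, 5·0+6·7=42≤42, objective 63.
(x,y)=(1,6): 5·1+2·6=17≤22, 5·1+6·6=41≤42, objective 62.
(x,y)=(2,5): 5·2+2·5=20≤22, 5·2+6·5=40≤42, objective 61.
(x,y)=(0,6): 5·0+2·6=12≤22, 5·0+6·6=36≤42, objective 54.
The best lattice point is (0,7), giving 63.

63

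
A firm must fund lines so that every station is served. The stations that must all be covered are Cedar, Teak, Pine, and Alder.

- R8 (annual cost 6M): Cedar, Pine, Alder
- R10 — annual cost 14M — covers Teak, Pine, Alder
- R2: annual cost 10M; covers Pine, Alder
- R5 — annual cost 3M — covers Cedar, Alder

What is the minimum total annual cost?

Choose R10 and R5: together they cover Cedar, Teak, Pine, Alder — every station.
Total annual cost: 14 + 3 = 17.

17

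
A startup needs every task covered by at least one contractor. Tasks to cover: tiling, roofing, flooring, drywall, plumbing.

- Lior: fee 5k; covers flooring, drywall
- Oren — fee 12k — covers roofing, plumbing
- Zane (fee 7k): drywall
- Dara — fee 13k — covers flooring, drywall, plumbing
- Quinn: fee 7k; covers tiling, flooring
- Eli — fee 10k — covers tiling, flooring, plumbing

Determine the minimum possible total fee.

24

The greedy cost-per-new-task heuristic would pick Lior, Eli, and Oren for 27, but a cheaper cover exists.
Choose Lior, Oren, and Quinn: together they cover tiling, roofing, flooring, drywall, plumbing — every task.
Total fee: 5 + 12 + 7 = 24.
No cover costs less than 24.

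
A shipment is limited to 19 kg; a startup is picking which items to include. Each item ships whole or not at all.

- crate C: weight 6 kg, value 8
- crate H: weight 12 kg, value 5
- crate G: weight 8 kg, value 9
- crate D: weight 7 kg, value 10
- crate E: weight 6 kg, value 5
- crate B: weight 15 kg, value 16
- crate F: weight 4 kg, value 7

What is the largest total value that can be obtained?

26

crate G + crate D + crate F: weight 8 + 7 + 4 = 19 ≤ 19, value 9 + 10 + 7 = 26.
crate C + crate G + crate F: weight 6 + 8 + 4 = 18 ≤ 19, value 8 + 9 + 7 = 24.
crate C + crate D + crate F: weight 6 + 7 + 4 = 17 ≤ 19, value 8 + 10 + 7 = 25.
Best is crate G, crate D, and crate F with total value 26.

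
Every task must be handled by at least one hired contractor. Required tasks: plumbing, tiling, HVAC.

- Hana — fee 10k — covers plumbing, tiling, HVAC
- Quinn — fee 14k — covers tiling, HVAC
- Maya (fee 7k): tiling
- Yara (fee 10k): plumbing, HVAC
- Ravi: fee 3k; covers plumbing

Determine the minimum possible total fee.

10

The greedy cost-per-new-task heuristic would pick Ravi and Hana for 13, but a cheaper cover exists.
Hana alone covers plumbing, tiling, HVAC — every task.
Total fee: 10.
No cover costs less than 10.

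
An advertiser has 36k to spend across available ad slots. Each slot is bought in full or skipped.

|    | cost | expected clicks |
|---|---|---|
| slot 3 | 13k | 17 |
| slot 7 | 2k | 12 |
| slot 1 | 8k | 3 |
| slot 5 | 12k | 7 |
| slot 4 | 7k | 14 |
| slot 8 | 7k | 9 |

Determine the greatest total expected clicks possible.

Allowing fractional choices, the relaxed optimum would be about 56.1, but ad slots are indivisible.
slot 3 + slot 7 + slot 4 + slot 8: cost 13 + 2 + 7 + 7 = 29 ≤ 36, expected clicks 17 + 12 + 14 + 9 = 52.
slot 3 + slot 7 + slot 1 + slot 4: cost 13 + 2 + 8 + 7 = 30 ≤ 36, expected clicks 17 + 12 + 3 + 14 = 46.
slot 3 + slot 7 + slot 5 + slot 4: cost 13 + 2 + 12 + 7 = 34 ≤ 36, expected clicks 17 + 12 + 7 + 14 = 50.
Best is slot 3, slot 7, slot 4, and slot 8 with total expected clicks 52.

52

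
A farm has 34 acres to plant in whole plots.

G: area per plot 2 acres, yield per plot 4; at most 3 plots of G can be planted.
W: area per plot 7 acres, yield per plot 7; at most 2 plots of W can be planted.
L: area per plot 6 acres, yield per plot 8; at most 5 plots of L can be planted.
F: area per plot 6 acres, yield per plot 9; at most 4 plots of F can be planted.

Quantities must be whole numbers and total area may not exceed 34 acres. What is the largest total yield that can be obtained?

G has the best ratio (4/2); taking only G gives at most 3×4 = 12 (stopped by the supply cap of 3).
Mixing does better — 2×G, 1×L, and 4×F: area 34 ≤ 34, yield 2·4 + 1·8 + 4·9 = 52.

52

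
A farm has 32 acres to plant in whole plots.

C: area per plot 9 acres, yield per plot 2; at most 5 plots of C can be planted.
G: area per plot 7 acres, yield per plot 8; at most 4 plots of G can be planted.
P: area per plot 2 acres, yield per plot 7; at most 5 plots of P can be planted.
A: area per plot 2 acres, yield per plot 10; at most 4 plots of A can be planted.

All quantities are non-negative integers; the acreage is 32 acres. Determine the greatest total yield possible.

91

A has the best ratio (10/2); taking only A gives at most 4×10 = 40 (stopped by the supply cap of 4).
Mixing does better — 2×G, 5×P, and 4×A: area 32 ≤ 32, yield 2·8 + 5·7 + 4·10 = 91.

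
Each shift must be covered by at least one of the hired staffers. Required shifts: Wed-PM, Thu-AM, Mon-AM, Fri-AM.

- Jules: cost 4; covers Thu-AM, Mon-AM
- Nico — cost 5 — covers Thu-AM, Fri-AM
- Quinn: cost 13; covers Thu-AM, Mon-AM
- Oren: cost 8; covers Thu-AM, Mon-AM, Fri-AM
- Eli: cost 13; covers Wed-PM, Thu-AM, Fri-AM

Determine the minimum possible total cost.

17

This is an integer covering problem.
The greedy cost-per-new-shift heuristic would pick Jules, Nico, and Eli for 22, but a cheaper cover exists.
Choose Jules and Eli: together they cover Wed-PM, Thu-AM, Mon-AM, Fri-AM — every shift.
Total cost: 4 + 13 = 17.
No cover costs less than 17.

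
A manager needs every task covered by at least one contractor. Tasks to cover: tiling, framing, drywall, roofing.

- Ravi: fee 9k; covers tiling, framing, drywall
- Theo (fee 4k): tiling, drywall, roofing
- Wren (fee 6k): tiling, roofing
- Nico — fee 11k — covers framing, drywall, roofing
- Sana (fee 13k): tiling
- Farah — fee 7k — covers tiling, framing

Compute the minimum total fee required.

Choose Theo and Farah: together they cover tiling, framing, drywall, roofing — every task.
Total fee: 4 + 7 = 11.
No cover costs less than 11.

11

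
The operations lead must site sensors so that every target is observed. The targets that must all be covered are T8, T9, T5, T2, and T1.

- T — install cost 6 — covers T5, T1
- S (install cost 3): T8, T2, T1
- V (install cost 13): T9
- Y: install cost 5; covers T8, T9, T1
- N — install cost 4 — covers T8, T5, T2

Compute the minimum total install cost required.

9

Choose Y and N: together they cover T8, T9, T5, T2, T1 — every target.
Total install cost: 5 + 4 = 9.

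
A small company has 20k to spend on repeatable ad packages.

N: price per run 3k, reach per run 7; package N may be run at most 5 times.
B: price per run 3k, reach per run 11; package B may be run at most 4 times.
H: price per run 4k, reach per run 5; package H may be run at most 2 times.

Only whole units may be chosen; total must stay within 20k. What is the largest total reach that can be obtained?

58

B has the best ratio (11/3); taking only B gives at most 4×11 = 44 (stopped by the supply cap of 4).
Mixing does better — 2×N and 4×B: price 18 ≤ 20, reach 2·7 + 4·11 = 58.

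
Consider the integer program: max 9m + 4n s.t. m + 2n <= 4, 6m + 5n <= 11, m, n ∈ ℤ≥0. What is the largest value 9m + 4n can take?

13

(m,n)=(1,1): 1·1+2·1=3≤4, 6·1+5·1=11≤11, objective 13.
(m,n)=(1,0): 1·1+2·0=1≤4, 6·1+5·0=6≤11, objective 9.
Maximum is 13 at (m,n)=(1,1).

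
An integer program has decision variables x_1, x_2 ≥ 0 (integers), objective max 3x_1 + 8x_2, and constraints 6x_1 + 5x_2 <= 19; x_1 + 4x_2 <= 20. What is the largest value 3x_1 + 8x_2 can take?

(x_1,x_2)=(0,3): 6·0+5·3=15≤19, 1·0+4·3=12≤20, objective 24.
(x_1,x_2)=(1,2): 6·1+5·2=16≤19, 1·1+4·2=9≤20, objective 19.
(x_1,x_2)=(0,2): 6·0+5·2=10≤19, 1·0+4·2=8≤20, objective 16.
No feasible integer point exceeds 24.

24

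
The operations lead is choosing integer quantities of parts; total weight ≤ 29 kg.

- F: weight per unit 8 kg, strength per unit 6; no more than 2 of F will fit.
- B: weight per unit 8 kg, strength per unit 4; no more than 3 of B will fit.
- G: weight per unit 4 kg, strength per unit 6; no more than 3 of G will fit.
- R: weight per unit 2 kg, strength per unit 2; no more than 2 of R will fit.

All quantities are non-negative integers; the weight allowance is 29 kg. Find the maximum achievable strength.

30

1×F, 3×G, and 2×R: weight 24 ≤ 29, strength 1·6 + 3·6 + 2·2 = 28.
2×F and 3×G: weight 28 ≤ 29, strength 2·6 + 3·6 = 30.
Best is 30.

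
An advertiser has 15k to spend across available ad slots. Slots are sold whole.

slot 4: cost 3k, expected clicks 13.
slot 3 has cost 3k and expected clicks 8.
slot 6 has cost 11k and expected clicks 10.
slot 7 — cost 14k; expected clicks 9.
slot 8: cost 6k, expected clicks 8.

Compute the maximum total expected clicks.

Take slot 4, slot 3, and slot 8: cost 3 + 3 + 6 = 12 ≤ 15, expected clicks 13 + 8 + 8 = 29.
No other feasible combination does better.

29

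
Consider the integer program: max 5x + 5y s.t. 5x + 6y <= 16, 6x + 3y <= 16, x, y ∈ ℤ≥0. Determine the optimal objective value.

15

Relaxing integrality, the LP optimum is 15.24 at (x,y) = (2.29, 0.762), which is not an integer point.
(x,y)=(2,1): 5·2+6·1=16≤16, 6·2+3·1=15≤16, objective 15.
(x,y)=(1,1): 5·1+6·1=11≤16, 6·1+3·1=9≤16, objective 10.
(x,y)=(2,0): 5·2+6·0=10≤16, 6·2+3·0=12≤16, objective 10.
No feasible integer point exceeds 15.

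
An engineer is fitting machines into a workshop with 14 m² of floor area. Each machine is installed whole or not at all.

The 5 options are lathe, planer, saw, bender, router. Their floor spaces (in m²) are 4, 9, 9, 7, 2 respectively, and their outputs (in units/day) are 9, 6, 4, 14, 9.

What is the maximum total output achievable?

Allowing fractional choices, the relaxed optimum would be about 32.7, but machines are indivisible.
lathe + bender + router: floor space 4 + 7 + 2 = 13 ≤ 14, output 9 + 14 + 9 = 32.
lathe + bender: floor space 4 + 7 = 11 ≤ 14, output 9 + 14 = 23.
bender + router: floor space 7 + 2 = 9 ≤ 14, output 14 + 9 = 23.
Best is lathe, bender, and router with total output 32.

32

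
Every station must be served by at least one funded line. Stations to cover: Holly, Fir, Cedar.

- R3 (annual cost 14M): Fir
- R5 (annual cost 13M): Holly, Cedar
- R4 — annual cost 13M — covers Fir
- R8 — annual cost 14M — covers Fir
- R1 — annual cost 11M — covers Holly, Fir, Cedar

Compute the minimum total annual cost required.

11

R1 alone covers Holly, Fir, Cedar — every station.
Total annual cost: 11.
No cover costs less than 11.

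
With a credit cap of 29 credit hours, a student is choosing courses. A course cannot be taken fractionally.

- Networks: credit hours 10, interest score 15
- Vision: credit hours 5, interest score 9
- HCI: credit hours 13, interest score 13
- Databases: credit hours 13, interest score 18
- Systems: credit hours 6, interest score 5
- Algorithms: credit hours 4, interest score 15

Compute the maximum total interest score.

48

Allowing fractional choices, the relaxed optimum would be about 52.8, but courses are indivisible.
Vision + Databases + Systems + Algorithms: credit hours 5 + 13 + 6 + 4 = 28 ≤ 29, interest score 9 + 18 + 5 + 15 = 47.
Networks + Databases + Algorithms: credit hours 10 + 13 + 4 = 27 ≤ 29, interest score 15 + 18 + 15 = 48.
Networks + Vision + Systems + Algorithms: credit hours 10 + 5 + 6 + 4 = 25 ≤ 29, interest score 15 + 9 + 5 + 15 = 44.
Best is Networks, Databases, and Algorithms with total interest score 48.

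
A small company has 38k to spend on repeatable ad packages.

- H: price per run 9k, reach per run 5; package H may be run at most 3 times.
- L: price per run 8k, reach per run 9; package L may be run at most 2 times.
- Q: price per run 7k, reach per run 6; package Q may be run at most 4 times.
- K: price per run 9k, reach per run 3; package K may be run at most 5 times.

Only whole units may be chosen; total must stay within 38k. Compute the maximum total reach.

2×L and 3×Q: price 37 ≤ 38, reach 2·9 + 3·6 = 36.
1×L and 4×Q: price 36 ≤ 38, reach 1·9 + 4·6 = 33.
Best is 36.

36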